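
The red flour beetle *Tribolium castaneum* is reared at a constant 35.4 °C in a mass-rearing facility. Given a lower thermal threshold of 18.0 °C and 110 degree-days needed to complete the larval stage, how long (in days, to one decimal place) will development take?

6.3 days

Daily accumulation = 35.4 − 18.0 = 17.4 DD/day.
Duration = 110 / 17.4 = 6.322 ≈ 6.3 days.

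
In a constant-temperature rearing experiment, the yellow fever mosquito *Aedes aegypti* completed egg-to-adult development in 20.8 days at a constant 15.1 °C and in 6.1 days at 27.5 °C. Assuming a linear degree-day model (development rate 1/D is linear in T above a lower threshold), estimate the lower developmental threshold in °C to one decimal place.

Under the model K = D·(T − T_b), so D₁·(T₁ − T_b) = D₂·(T₂ − T_b).
20.8·(15.1 − T_b) = 6.1·(27.5 − T_b)
T_b = (20.8·15.1 − 6.1·27.5) / (20.8 − 6.1) = 146.33 / 14.7 = 9.954 °C ≈ 10.0 °C.

10.0 °C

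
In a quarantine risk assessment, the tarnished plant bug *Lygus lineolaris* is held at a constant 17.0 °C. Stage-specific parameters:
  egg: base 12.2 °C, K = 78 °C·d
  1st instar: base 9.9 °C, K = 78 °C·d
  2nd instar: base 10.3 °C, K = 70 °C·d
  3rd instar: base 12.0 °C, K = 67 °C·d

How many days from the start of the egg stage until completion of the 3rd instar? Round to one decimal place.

egg: 78 / (17.0 − 12.2) = 78 / 4.8 = 16.250 d.
1st instar: 78 / (17.0 − 9.9) = 78 / 7.1 = 10.986 d.
2nd instar: 70 / (17.0 − 10.3) = 70 / 6.7 = 10.448 d.
3rd instar: 67 / (17.0 − 12.0) = 67 / 5.0 = 13.400 d.
Sum = 51.084 ≈ 51.1 days.

51.1 days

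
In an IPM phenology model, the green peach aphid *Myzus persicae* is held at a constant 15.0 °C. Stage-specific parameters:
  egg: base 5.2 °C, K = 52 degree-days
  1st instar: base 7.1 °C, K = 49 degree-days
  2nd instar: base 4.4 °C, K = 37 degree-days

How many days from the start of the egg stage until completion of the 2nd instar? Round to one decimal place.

egg: 52 / (15.0 − 5.2) = 52 / 9.8 = 5.306 d.
1st instar: 49 / (15.0 − 7.1) = 49 / 7.9 = 6.203 d.
2nd instar: 37 / (15.0 − 4.4) = 37 / 10.6 = 3.491 d.
Sum = 14.999 ≈ 15.0 days.

15.0 days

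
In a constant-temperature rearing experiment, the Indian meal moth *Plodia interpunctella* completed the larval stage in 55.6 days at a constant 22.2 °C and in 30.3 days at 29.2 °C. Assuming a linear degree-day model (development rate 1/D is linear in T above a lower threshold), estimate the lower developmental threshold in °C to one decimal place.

13.8 °C

Linear rate model ⇒ the product D·(T − T_b) is constant across temperatures.
55.6·(22.2 − T_b) = 30.3·(29.2 − T_b)
T_b = (55.6·22.2 − 30.3·29.2) / (55.6 − 30.3) = 349.56 / 25.3 = 13.817 °C ≈ 13.8 °C.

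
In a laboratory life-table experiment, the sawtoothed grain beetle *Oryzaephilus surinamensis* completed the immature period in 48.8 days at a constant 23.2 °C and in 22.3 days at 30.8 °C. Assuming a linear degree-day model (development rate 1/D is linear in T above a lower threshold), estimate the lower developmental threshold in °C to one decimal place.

16.8 °C

Linear rate model ⇒ the product D·(T − T_b) is constant across temperatures.
48.8·(23.2 − T_b) = 22.3·(30.8 − T_b)
T_b = (48.8·23.2 − 22.3·30.8) / (48.8 − 22.3) = 445.32 / 26.5 = 16.805 °C ≈ 16.8 °C.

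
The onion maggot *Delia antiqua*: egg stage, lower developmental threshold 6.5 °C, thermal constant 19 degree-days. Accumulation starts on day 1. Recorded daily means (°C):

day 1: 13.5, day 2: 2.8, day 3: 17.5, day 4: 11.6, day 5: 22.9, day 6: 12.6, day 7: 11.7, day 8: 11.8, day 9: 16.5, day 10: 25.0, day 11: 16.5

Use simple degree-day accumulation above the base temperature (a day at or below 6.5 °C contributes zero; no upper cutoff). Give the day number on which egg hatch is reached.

day 4

Daily DD above 6.5 °C: 7.0, 0.0, 11.0, 5.1, 16.4, 6.1, 5.2, 5.3, 10.0, 18.5, 10.0.
Cumulative: 7.0, 7.0, 18.0, 23.1, 39.5, 45.6, 50.8, 56.1, 66.1, 84.6, 94.6.
The total first reaches 19 DD on day 4.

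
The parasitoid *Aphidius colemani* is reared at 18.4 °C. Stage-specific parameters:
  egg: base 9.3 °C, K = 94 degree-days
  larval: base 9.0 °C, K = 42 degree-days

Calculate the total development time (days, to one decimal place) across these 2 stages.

egg: 94 / (18.4 − 9.3) = 94 / 9.1 = 10.330 d.
larval: 42 / (18.4 − 9.0) = 42 / 9.4 = 4.468 d.
Sum = 14.798 ≈ 14.8 days.

14.8 days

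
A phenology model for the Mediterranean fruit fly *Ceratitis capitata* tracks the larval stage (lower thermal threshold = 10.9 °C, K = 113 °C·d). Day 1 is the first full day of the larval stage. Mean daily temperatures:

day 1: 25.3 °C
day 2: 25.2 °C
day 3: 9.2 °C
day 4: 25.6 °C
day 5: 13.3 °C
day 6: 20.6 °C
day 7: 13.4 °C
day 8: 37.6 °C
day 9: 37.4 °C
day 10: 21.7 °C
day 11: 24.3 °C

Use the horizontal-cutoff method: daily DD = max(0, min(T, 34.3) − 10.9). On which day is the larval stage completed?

Daily DD above 10.9 °C (capped at 23.4): 14.4, 14.3, 0.0, 14.7, 2.4, 9.7, 2.5, 23.4, 23.4, 10.8, 13.4.
Cumulative: 14.4, 28.7, 28.7, 43.4, 45.8, 55.5, 58.0, 81.4, 104.8, 115.6, 129.0.
The total first reaches 113 DD on day 10.

day 10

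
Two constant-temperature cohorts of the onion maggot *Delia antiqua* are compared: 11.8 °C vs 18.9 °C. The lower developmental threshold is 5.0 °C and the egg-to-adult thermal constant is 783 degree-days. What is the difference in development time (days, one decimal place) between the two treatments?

58.8 days

At 11.8 °C: 783 / (11.8 − 5.0) = 783 / 6.8 = 115.147 d.
At 18.9 °C: 783 / (18.9 − 5.0) = 783 / 13.9 = 56.331 d.
Difference = |115.147 − 56.331| = 58.816 ≈ 58.8 days.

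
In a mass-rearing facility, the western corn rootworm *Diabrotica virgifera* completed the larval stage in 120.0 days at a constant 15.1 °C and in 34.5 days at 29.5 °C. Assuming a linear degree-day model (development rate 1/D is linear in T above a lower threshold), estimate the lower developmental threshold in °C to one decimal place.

9.3 °C

Linear rate model ⇒ the product D·(T − T_b) is constant across temperatures.
120.0·(15.1 − T_b) = 34.5·(29.5 − T_b)
T_b = (120.0·15.1 − 34.5·29.5) / (120.0 − 34.5) = 794.25 / 85.5 = 9.289 °C ≈ 9.3 °C.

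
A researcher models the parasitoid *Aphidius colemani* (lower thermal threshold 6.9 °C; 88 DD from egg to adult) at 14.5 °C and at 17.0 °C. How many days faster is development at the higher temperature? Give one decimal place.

At 14.5 °C: 88 / (14.5 − 6.9) = 88 / 7.6 = 11.579 d.
At 17.0 °C: 88 / (17.0 − 6.9) = 88 / 10.1 = 8.713 d.
Difference = |11.579 − 8.713| = 2.866 ≈ 2.9 days.

2.9 days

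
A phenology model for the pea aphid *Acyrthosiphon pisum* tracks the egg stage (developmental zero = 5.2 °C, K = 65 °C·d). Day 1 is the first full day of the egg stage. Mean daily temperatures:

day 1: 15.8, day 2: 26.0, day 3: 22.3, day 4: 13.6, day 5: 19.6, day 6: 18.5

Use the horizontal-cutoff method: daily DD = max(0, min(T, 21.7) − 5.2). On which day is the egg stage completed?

day 5

Daily DD above 5.2 °C (capped at 16.5): 10.6, 16.5, 16.5, 8.4, 14.4, 13.3.
Cumulative: 10.6, 27.1, 43.6, 52.0, 66.4, 79.7.
The total first reaches 65 DD on day 5.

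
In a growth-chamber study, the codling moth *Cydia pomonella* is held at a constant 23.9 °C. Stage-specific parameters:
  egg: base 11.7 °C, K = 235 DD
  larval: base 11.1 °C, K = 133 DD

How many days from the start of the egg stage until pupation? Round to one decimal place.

29.7 days

egg: 235 / (23.9 − 11.7) = 235 / 12.2 = 19.262 d.
larval: 133 / (23.9 − 11.1) = 133 / 12.8 = 10.391 d.
Sum = 29.653 ≈ 29.7 days.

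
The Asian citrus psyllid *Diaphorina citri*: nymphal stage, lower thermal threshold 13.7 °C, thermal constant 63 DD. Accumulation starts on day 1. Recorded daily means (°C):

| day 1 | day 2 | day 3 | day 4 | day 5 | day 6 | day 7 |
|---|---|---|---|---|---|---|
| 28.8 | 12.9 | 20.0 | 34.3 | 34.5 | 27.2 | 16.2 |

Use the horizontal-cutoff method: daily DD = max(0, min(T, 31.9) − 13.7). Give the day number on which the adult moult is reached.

Daily DD above 13.7 °C (capped at 18.2): 15.1, 0.0, 6.3, 18.2, 18.2, 13.5, 2.5.
Cumulative: 15.1, 15.1, 21.4, 39.6, 57.8, 71.3, 73.8.
The total first reaches 63 DD on day 6.

day 6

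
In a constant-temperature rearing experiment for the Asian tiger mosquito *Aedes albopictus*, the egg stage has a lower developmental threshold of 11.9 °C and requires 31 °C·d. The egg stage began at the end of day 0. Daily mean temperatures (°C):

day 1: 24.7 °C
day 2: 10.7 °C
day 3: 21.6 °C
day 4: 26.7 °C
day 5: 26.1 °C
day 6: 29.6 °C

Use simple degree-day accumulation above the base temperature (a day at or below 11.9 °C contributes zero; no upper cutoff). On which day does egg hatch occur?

day 4

Daily DD above 11.9 °C: 12.8, 0.0, 9.7, 14.8, 14.2, 17.7.
Cumulative: 12.8, 12.8, 22.5, 37.3, 51.5, 69.2.
The total first reaches 31 DD on day 4.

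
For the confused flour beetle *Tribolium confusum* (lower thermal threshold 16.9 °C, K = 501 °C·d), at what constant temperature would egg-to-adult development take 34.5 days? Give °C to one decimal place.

Required daily accumulation = 501 / 34.5 = 14.522 DD/day.
T = T_base + 14.522 = 16.9 + 14.522 = 31.422 ≈ 31.4 °C.

31.4 °C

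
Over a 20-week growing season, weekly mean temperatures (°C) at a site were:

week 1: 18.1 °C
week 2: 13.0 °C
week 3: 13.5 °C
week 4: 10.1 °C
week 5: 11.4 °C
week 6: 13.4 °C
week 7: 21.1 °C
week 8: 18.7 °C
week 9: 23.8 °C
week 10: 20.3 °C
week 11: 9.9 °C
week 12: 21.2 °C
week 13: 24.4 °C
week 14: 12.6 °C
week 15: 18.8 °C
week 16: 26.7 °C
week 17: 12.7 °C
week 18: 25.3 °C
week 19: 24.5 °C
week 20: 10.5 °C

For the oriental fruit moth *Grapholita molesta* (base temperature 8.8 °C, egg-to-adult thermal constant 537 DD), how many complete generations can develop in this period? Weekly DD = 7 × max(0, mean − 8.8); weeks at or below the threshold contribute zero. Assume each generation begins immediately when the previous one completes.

Weekly DD (7 × max(0, T̄ − 8.8)): 65.1, 29.4, 32.9, 9.1, 18.2, 32.2, 86.1, 69.3, 105.0, 80.5, 7.7, 86.8, 109.2, 26.6, 70.0, 125.3, 27.3, 115.5, 109.9, 11.9.
Season total = 1218.0 DD.
Complete generations = ⌊1218.0 / 537⌋ = 2.

2 generations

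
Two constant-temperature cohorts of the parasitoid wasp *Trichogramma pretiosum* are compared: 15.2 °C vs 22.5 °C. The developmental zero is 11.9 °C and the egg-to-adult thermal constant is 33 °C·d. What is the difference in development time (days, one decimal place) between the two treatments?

At 15.2 °C: 33 / (15.2 − 11.9) = 33 / 3.3 = 10.000 d.
At 22.5 °C: 33 / (22.5 − 11.9) = 33 / 10.6 = 3.113 d.
Difference = |10.000 − 3.113| = 6.887 ≈ 6.9 days.

6.9 days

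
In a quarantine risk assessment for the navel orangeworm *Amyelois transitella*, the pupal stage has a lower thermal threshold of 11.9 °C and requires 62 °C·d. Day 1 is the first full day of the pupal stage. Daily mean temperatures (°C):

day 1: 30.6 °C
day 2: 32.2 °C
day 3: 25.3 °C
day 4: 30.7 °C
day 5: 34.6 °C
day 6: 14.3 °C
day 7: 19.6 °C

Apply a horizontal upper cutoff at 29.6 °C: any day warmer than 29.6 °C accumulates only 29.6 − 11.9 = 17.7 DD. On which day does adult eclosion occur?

day 4

Daily DD above 11.9 °C (capped at 17.7): 17.7, 17.7, 13.4, 17.7, 17.7, 2.4, 7.7.
Cumulative: 17.7, 35.4, 48.8, 66.5, 84.2, 86.6, 94.3.
The total first reaches 62 DD on day 4.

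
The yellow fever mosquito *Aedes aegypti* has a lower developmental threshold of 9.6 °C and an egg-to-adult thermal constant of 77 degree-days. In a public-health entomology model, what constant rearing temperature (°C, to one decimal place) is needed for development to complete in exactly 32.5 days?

Required daily accumulation = 77 / 32.5 = 2.369 DD/day.
T = T_base + 2.369 = 9.6 + 2.369 = 11.969 ≈ 12.0 °C.

12.0 °C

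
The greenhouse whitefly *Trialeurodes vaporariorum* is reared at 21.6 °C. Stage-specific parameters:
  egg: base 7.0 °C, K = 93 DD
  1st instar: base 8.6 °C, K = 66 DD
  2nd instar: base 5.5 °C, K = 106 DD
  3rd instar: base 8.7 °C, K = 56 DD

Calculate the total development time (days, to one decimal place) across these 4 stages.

22.4 days

egg: 93 / (21.6 − 7.0) = 93 / 14.6 = 6.370 d.
1st instar: 66 / (21.6 − 8.6) = 66 / 13.0 = 5.077 d.
2nd instar: 106 / (21.6 − 5.5) = 106 / 16.1 = 6.584 d.
3rd instar: 56 / (21.6 − 8.7) = 56 / 12.9 = 4.341 d.
Sum = 22.372 ≈ 22.4 days.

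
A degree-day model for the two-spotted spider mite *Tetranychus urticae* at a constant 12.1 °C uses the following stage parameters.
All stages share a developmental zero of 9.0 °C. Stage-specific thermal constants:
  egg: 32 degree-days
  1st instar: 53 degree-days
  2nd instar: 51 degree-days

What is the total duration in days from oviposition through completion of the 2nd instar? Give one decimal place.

43.9 days

Daily accumulation at 12.1 °C = 12.1 − 9.0 = 3.1 DD/day.
Total K = 32 + 53 + 51 = 136 DD.
Total duration = 136 / 3.1 = 43.871 ≈ 43.9 days.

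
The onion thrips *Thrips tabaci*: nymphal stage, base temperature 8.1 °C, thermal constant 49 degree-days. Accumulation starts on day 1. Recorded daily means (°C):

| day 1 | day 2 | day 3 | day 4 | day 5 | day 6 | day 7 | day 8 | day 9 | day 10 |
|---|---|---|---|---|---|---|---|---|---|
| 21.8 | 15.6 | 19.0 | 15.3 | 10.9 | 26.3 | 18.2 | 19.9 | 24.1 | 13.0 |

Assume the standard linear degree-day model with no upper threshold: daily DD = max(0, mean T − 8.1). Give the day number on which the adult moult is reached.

day 6

Daily DD above 8.1 °C: 13.7, 7.5, 10.9, 7.2, 2.8, 18.2, 10.1, 11.8, 16.0, 4.9.
Cumulative: 13.7, 21.2, 32.1, 39.3, 42.1, 60.3, 70.4, 82.2, 98.2, 103.1.
The total first reaches 49 DD on day 6.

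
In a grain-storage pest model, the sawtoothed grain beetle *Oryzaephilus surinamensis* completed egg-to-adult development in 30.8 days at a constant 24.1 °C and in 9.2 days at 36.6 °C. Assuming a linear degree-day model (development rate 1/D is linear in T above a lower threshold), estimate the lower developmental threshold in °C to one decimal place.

18.8 °C

Equal thermal constants: D₁(T₁ − T_b) = D₂(T₂ − T_b).
30.8·(24.1 − T_b) = 9.2·(36.6 − T_b)
T_b = (30.8·24.1 − 9.2·36.6) / (30.8 − 9.2) = 405.56 / 21.6 = 18.776 °C ≈ 18.8 °C.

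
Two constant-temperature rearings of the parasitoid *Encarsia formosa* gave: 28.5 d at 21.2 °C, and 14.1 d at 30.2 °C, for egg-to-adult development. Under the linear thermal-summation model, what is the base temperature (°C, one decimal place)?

12.4 °C

Linear rate model ⇒ the product D·(T − T_b) is constant across temperatures.
28.5·(21.2 − T_b) = 14.1·(30.2 − T_b)
T_b = (28.5·21.2 − 14.1·30.2) / (28.5 − 14.1) = 178.38 / 14.4 = 12.387 °C ≈ 12.4 °C.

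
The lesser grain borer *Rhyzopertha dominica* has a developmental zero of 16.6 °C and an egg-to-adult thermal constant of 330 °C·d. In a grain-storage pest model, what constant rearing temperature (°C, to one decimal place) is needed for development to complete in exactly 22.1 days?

31.5 °C

Required daily accumulation = 330 / 22.1 = 14.932 DD/day.
T = T_base + 14.932 = 16.6 + 14.932 = 31.532 ≈ 31.5 °C.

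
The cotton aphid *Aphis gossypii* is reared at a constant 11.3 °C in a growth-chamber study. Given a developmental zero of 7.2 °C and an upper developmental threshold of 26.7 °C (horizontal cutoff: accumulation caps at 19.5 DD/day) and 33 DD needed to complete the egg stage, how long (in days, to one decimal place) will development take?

8.0 days

Daily accumulation = 11.3 − 7.2 = 4.1 DD/day.
Duration = 33 / 4.1 = 8.049 ≈ 8.0 days.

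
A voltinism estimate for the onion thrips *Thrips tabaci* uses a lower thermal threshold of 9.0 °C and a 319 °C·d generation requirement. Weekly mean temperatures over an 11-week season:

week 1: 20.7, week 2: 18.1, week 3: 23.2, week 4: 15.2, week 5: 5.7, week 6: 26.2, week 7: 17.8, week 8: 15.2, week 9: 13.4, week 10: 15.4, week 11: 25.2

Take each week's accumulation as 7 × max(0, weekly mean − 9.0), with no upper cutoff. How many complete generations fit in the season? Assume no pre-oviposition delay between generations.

Weekly DD (7 × max(0, T̄ − 9.0)): 81.9, 63.7, 99.4, 43.4, 0.0, 120.4, 61.6, 43.4, 30.8, 44.8, 113.4.
Season total = 702.8 DD.
Complete generations = ⌊702.8 / 319⌋ = 2.

2 generations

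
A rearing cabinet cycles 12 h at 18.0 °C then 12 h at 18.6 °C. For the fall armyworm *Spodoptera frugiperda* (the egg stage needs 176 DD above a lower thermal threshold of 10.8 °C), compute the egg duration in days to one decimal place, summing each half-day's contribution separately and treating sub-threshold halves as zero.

23.5 days

Day half: max(0, 18.0 − 10.8) × 0.5 = 7.2 × 0.5 = 3.60 DD.
Night half: max(0, 18.6 − 10.8) × 0.5 = 7.8 × 0.5 = 3.90 DD.
Per 24 h: 7.50 DD/day.
Duration = 176 / 7.50 = 23.467 ≈ 23.5 days.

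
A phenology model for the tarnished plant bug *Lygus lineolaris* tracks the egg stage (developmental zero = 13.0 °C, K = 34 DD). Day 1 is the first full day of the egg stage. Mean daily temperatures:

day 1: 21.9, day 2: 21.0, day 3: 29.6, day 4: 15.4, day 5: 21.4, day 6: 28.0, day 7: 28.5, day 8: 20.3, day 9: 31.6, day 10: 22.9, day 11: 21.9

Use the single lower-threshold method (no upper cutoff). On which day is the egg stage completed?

day 4

Daily DD above 13.0 °C: 8.9, 8.0, 16.6, 2.4, 8.4, 15.0, 15.5, 7.3, 18.6, 9.9, 8.9.
Cumulative: 8.9, 16.9, 33.5, 35.9, 44.3, 59.3, 74.8, 82.1, 100.7, 110.6, 119.5.
The total first reaches 34 DD on day 4.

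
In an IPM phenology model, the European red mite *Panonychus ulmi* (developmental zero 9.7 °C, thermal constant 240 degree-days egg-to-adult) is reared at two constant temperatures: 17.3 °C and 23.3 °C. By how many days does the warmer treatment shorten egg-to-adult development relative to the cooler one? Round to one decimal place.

13.9 days

At 17.3 °C: 240 / (17.3 − 9.7) = 240 / 7.6 = 31.579 d.
At 23.3 °C: 240 / (23.3 − 9.7) = 240 / 13.6 = 17.647 d.
Difference = |31.579 − 17.647| = 13.932 ≈ 13.9 days.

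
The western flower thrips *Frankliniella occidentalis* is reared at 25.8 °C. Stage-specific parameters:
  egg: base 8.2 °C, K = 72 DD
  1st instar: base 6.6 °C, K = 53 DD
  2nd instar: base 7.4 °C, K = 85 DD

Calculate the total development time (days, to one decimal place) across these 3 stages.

11.5 days

egg: 72 / (25.8 − 8.2) = 72 / 17.6 = 4.091 d.
1st instar: 53 / (25.8 − 6.6) = 53 / 19.2 = 2.760 d.
2nd instar: 85 / (25.8 − 7.4) = 85 / 18.4 = 4.620 d.
Sum = 11.471 ≈ 11.5 days.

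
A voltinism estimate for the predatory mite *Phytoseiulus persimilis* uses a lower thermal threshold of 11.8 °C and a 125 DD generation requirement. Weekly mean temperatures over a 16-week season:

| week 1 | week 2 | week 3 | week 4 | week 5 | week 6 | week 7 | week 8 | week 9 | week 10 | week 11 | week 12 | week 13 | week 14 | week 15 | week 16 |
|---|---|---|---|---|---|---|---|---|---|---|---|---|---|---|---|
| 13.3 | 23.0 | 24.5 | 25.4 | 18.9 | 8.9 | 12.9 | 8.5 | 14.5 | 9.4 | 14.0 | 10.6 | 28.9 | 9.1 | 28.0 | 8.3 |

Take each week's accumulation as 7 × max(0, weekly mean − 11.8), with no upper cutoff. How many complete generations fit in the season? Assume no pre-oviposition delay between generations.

4 generations

Weekly DD (7 × max(0, T̄ − 11.8)): 10.5, 78.4, 88.9, 95.2, 49.7, 0.0, 7.7, 0.0, 18.9, 0.0, 15.4, 0.0, 119.7, 0.0, 113.4, 0.0.
Season total = 597.8 DD.
Complete generations = ⌊597.8 / 125⌋ = 4.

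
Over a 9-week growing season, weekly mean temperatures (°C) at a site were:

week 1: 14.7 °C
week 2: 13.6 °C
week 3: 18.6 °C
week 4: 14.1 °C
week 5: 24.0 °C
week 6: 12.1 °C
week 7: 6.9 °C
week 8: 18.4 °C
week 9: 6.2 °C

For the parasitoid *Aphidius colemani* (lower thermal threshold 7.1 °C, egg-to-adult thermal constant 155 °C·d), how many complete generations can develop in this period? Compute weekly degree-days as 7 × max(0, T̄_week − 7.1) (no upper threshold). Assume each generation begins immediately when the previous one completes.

2 generations

Weekly DD (7 × max(0, T̄ − 7.1)): 53.2, 45.5, 80.5, 49.0, 118.3, 35.0, 0.0, 79.1, 0.0.
Season total = 460.6 DD.
Complete generations = ⌊460.6 / 155⌋ = 2.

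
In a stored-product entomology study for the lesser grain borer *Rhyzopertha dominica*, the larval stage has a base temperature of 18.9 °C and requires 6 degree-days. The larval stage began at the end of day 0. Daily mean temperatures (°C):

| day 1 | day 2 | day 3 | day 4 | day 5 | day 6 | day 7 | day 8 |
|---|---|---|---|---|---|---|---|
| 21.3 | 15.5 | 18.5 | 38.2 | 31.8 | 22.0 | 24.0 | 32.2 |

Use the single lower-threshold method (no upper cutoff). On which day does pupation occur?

day 4

Daily DD above 18.9 °C: 2.4, 0.0, 0.0, 19.3, 12.9, 3.1, 5.1, 13.3.
Cumulative: 2.4, 2.4, 2.4, 21.7, 34.6, 37.7, 42.8, 56.1.
The total first reaches 6 DD on day 4.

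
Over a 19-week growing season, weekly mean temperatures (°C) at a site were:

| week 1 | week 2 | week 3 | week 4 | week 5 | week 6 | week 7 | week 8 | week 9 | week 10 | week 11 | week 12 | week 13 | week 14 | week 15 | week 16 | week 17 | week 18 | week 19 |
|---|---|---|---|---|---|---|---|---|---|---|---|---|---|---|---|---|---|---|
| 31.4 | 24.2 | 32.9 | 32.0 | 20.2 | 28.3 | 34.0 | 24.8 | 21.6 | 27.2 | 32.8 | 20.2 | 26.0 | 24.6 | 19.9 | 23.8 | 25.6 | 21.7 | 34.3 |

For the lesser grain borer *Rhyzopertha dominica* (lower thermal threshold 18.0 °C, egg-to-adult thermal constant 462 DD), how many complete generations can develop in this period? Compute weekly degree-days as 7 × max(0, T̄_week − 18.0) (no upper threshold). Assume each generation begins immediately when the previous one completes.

2 generations

Weekly DD (7 × max(0, T̄ − 18.0)): 93.8, 43.4, 104.3, 98.0, 15.4, 72.1, 112.0, 47.6, 25.2, 64.4, 103.6, 15.4, 56.0, 46.2, 13.3, 40.6, 53.2, 25.9, 114.1.
Season total = 1144.5 DD.
Complete generations = ⌊1144.5 / 462⌋ = 2.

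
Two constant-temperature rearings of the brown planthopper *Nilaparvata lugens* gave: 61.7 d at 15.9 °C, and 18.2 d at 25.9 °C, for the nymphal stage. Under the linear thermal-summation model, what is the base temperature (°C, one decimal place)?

Equal thermal constants: D₁(T₁ − T_b) = D₂(T₂ − T_b).
61.7·(15.9 − T_b) = 18.2·(25.9 − T_b)
T_b = (61.7·15.9 − 18.2·25.9) / (61.7 − 18.2) = 509.65 / 43.5 = 11.716 °C ≈ 11.7 °C.

11.7 °C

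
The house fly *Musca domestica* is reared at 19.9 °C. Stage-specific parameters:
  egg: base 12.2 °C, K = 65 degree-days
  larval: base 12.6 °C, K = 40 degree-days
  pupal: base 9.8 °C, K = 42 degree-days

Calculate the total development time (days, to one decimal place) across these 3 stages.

egg: 65 / (19.9 − 12.2) = 65 / 7.7 = 8.442 d.
larval: 40 / (19.9 − 12.6) = 40 / 7.3 = 5.479 d.
pupal: 42 / (19.9 − 9.8) = 42 / 10.1 = 4.158 d.
Sum = 18.079 ≈ 18.1 days.

18.1 days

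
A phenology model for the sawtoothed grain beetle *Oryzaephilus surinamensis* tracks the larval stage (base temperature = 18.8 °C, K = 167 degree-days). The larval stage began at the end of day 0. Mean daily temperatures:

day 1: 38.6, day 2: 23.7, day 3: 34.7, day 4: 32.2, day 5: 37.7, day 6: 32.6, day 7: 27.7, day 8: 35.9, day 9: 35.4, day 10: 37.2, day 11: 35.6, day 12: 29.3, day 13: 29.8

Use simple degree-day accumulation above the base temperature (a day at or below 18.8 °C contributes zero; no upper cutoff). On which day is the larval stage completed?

Daily DD above 18.8 °C: 19.8, 4.9, 15.9, 13.4, 18.9, 13.8, 8.9, 17.1, 16.6, 18.4, 16.8, 10.5, 11.0.
Cumulative: 19.8, 24.7, 40.6, 54.0, 72.9, 86.7, 95.6, 112.7, 129.3, 147.7, 164.5, 175.0, 186.0.
The total first reaches 167 DD on day 12.

day 12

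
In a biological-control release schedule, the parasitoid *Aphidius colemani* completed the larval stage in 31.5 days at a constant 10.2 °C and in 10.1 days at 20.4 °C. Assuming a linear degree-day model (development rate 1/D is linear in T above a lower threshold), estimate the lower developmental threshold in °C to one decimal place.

Equal thermal constants: D₁(T₁ − T_b) = D₂(T₂ − T_b).
31.5·(10.2 − T_b) = 10.1·(20.4 − T_b)
T_b = (31.5·10.2 − 10.1·20.4) / (31.5 − 10.1) = 115.26 / 21.4 = 5.386 °C ≈ 5.4 °C.

5.4 °C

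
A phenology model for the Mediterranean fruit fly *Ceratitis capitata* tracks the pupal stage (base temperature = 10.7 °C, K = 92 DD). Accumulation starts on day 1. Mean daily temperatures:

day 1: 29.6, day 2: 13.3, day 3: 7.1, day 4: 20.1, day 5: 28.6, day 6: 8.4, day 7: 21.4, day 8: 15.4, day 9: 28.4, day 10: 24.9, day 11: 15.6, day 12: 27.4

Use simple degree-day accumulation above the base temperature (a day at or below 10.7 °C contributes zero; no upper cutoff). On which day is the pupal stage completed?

day 10

Daily DD above 10.7 °C: 18.9, 2.6, 0.0, 9.4, 17.9, 0.0, 10.7, 4.7, 17.7, 14.2, 4.9, 16.7.
Cumulative: 18.9, 21.5, 21.5, 30.9, 48.8, 48.8, 59.5, 64.2, 81.9, 96.1, 101.0, 117.7.
The total first reaches 92 DD on day 10.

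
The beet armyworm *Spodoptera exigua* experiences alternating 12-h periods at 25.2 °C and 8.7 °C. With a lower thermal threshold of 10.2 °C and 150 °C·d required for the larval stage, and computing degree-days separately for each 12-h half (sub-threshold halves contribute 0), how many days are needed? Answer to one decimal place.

20.0 days

Day half: max(0, 25.2 − 10.2) × 0.5 = 15.0 × 0.5 = 7.50 DD.
Night half: max(0, 8.7 − 10.2) × 0.5 = 0.0 × 0.5 = 0.00 DD.
Per 24 h: 7.50 DD/day.
Duration = 150 / 7.50 = 20.000 ≈ 20.0 days.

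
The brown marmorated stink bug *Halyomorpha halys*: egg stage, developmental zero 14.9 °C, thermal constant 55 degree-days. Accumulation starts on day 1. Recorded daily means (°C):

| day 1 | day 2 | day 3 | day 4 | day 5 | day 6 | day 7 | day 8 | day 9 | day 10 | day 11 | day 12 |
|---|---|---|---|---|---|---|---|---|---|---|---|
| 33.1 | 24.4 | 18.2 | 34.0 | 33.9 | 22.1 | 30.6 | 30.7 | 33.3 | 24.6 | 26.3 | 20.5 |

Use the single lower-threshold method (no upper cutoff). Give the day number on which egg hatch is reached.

Daily DD above 14.9 °C: 18.2, 9.5, 3.3, 19.1, 19.0, 7.2, 15.7, 15.8, 18.4, 9.7, 11.4, 5.6.
Cumulative: 18.2, 27.7, 31.0, 50.1, 69.1, 76.3, 92.0, 107.8, 126.2, 135.9, 147.3, 152.9.
The total first reaches 55 DD on day 5.

day 5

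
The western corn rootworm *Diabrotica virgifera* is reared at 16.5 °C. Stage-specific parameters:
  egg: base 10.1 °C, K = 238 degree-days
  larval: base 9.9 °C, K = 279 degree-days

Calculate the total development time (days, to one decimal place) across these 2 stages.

79.5 days

egg: 238 / (16.5 − 10.1) = 238 / 6.4 = 37.188 d.
larval: 279 / (16.5 − 9.9) = 279 / 6.6 = 42.273 d.
Sum = 79.460 ≈ 79.5 days.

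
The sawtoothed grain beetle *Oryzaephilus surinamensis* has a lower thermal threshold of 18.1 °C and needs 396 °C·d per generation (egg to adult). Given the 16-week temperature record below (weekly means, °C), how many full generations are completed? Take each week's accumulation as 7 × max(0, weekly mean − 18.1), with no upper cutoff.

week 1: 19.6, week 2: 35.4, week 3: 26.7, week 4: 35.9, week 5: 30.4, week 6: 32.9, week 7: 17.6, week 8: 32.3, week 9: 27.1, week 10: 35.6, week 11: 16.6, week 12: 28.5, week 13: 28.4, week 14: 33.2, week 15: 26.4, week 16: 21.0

Weekly DD (7 × max(0, T̄ − 18.1)): 10.5, 121.1, 60.2, 124.6, 86.1, 103.6, 0.0, 99.4, 63.0, 122.5, 0.0, 72.8, 72.1, 105.7, 58.1, 20.3.
Season total = 1120.0 DD.
Complete generations = ⌊1120.0 / 396⌋ = 2.

2 generations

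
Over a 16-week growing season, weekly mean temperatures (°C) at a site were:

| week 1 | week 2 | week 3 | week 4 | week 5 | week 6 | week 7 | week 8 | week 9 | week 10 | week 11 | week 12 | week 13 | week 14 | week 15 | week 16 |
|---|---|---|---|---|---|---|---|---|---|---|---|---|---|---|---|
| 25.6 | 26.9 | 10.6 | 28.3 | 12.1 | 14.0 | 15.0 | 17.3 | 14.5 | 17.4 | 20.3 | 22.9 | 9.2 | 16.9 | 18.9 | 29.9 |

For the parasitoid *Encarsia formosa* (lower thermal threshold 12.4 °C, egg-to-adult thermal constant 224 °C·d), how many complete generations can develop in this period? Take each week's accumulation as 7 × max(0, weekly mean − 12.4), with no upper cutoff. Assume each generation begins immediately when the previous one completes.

3 generations

Weekly DD (7 × max(0, T̄ − 12.4)): 92.4, 101.5, 0.0, 111.3, 0.0, 11.2, 18.2, 34.3, 14.7, 35.0, 55.3, 73.5, 0.0, 31.5, 45.5, 122.5.
Season total = 746.9 DD.
Complete generations = ⌊746.9 / 224⌋ = 3.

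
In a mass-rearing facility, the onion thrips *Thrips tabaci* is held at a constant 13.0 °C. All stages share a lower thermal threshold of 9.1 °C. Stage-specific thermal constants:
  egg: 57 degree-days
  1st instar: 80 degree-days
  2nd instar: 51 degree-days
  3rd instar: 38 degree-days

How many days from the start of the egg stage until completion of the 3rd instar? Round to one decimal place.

Daily accumulation at 13.0 °C = 13.0 − 9.1 = 3.9 DD/day.
Total K = 57 + 80 + 51 + 38 = 226 DD.
Total duration = 226 / 3.9 = 57.949 ≈ 57.9 days.

57.9 days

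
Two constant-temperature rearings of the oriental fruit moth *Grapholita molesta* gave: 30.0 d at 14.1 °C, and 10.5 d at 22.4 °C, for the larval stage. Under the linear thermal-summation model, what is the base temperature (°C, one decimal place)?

9.6 °C

Linear rate model ⇒ the product D·(T − T_b) is constant across temperatures.
30.0·(14.1 − T_b) = 10.5·(22.4 − T_b)
T_b = (30.0·14.1 − 10.5·22.4) / (30.0 − 10.5) = 187.80 / 19.5 = 9.631 °C ≈ 9.6 °C.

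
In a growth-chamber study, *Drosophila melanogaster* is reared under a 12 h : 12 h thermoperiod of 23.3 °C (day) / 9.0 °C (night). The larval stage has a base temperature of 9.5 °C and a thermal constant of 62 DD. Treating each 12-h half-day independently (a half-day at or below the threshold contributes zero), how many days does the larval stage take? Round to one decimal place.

9.0 days

Day half: max(0, 23.3 − 9.5) × 0.5 = 13.8 × 0.5 = 6.90 DD.
Night half: max(0, 9.0 − 9.5) × 0.5 = 0.0 × 0.5 = 0.00 DD.
Per 24 h: 6.90 DD/day.
Duration = 62 / 6.90 = 8.986 ≈ 9.0 days.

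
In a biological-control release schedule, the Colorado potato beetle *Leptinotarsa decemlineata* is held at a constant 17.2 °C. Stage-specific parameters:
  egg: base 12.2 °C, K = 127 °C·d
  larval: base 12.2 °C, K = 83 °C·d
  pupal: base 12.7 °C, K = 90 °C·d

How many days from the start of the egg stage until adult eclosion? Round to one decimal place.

62.0 days

egg: 127 / (17.2 − 12.2) = 127 / 5.0 = 25.400 d.
larval: 83 / (17.2 − 12.2) = 83 / 5.0 = 16.600 d.
pupal: 90 / (17.2 − 12.7) = 90 / 4.5 = 20.000 d.
Sum = 62.000 ≈ 62.0 days.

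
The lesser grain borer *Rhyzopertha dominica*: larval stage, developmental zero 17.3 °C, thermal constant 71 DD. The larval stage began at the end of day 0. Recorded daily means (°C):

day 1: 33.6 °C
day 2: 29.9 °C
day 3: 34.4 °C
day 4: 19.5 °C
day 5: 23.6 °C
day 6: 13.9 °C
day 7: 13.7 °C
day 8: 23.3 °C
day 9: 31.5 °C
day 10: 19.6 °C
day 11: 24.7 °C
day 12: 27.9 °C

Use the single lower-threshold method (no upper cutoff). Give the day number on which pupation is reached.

day 9

Daily DD above 17.3 °C: 16.3, 12.6, 17.1, 2.2, 6.3, 0.0, 0.0, 6.0, 14.2, 2.3, 7.4, 10.6.
Cumulative: 16.3, 28.9, 46.0, 48.2, 54.5, 54.5, 54.5, 60.5, 74.7, 77.0, 84.4, 95.0.
The total first reaches 71 DD on day 9.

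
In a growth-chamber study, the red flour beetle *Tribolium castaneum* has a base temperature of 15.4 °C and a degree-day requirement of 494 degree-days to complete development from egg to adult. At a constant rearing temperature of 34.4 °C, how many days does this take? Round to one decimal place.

Daily accumulation = 34.4 − 15.4 = 19.0 DD/day.
Duration = 494 / 19.0 = 26.000 ≈ 26.0 days.

26.0 days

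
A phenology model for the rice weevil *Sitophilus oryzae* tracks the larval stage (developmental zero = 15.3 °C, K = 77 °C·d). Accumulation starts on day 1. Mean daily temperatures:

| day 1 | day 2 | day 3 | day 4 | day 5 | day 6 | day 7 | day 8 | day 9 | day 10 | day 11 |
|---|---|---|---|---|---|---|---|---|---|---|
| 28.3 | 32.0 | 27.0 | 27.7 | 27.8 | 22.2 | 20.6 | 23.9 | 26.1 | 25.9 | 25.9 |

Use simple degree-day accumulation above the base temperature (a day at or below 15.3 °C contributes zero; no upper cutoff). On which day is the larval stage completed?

day 7

Daily DD above 15.3 °C: 13.0, 16.7, 11.7, 12.4, 12.5, 6.9, 5.3, 8.6, 10.8, 10.6, 10.6.
Cumulative: 13.0, 29.7, 41.4, 53.8, 66.3, 73.2, 78.5, 87.1, 97.9, 108.5, 119.1.
The total first reaches 77 DD on day 7.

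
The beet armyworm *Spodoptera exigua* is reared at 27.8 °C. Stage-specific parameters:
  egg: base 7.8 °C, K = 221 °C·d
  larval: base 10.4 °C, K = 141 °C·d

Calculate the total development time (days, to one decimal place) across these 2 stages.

egg: 221 / (27.8 − 7.8) = 221 / 20.0 = 11.050 d.
larval: 141 / (27.8 − 10.4) = 141 / 17.4 = 8.103 d.
Sum = 19.153 ≈ 19.2 days.

19.2 days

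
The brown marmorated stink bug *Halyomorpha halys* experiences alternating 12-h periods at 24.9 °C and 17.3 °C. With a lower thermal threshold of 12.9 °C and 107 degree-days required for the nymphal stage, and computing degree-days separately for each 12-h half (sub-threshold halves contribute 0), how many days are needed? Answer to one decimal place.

13.0 days

Day half: max(0, 24.9 − 12.9) × 0.5 = 12.0 × 0.5 = 6.00 DD.
Night half: max(0, 17.3 − 12.9) × 0.5 = 4.4 × 0.5 = 2.20 DD.
Per 24 h: 8.20 DD/day.
Duration = 107 / 8.20 = 13.049 ≈ 13.0 days.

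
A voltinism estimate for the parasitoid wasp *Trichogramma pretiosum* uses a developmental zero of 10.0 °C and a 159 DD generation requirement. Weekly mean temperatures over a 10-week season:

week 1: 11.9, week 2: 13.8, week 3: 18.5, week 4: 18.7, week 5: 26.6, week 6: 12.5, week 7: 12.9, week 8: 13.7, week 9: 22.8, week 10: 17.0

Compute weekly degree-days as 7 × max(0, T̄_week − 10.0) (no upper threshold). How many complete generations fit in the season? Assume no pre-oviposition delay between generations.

3 generations

Weekly DD (7 × max(0, T̄ − 10.0)): 13.3, 26.6, 59.5, 60.9, 116.2, 17.5, 20.3, 25.9, 89.6, 49.0.
Season total = 478.8 DD.
Complete generations = ⌊478.8 / 159⌋ = 3.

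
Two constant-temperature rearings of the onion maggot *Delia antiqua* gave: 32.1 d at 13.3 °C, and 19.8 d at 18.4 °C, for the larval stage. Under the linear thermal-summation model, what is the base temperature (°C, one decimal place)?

5.1 °C

Under the model K = D·(T − T_b), so D₁·(T₁ − T_b) = D₂·(T₂ − T_b).
32.1·(13.3 − T_b) = 19.8·(18.4 − T_b)
T_b = (32.1·13.3 − 19.8·18.4) / (32.1 − 19.8) = 62.61 / 12.3 = 5.090 °C ≈ 5.1 °C.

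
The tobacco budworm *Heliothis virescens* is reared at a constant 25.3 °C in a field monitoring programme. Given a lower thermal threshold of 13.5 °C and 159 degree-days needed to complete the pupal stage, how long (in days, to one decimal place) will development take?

13.5 days

Daily accumulation = 25.3 − 13.5 = 11.8 DD/day.
Duration = 159 / 11.8 = 13.475 ≈ 13.5 days.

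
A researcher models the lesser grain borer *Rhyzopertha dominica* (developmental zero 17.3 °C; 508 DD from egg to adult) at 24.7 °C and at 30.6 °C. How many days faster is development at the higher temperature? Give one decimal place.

30.5 days

At 24.7 °C: 508 / (24.7 − 17.3) = 508 / 7.4 = 68.649 d.
At 30.6 °C: 508 / (30.6 − 17.3) = 508 / 13.3 = 38.195 d.
Difference = |68.649 − 38.195| = 30.453 ≈ 30.5 days.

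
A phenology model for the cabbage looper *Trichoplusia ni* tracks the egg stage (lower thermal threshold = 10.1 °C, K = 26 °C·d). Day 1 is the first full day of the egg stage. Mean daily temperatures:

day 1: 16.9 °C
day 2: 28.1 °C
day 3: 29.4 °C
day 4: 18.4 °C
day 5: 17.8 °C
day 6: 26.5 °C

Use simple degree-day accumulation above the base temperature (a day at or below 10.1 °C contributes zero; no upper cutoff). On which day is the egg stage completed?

Daily DD above 10.1 °C: 6.8, 18.0, 19.3, 8.3, 7.7, 16.4.
Cumulative: 6.8, 24.8, 44.1, 52.4, 60.1, 76.5.
The total first reaches 26 DD on day 3.

day 3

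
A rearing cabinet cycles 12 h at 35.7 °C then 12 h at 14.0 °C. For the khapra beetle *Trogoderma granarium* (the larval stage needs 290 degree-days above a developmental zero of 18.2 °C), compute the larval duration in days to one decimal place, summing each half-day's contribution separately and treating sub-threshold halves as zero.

33.1 days

Day half: max(0, 35.7 − 18.2) × 0.5 = 17.5 × 0.5 = 8.75 DD.
Night half: max(0, 14.0 − 18.2) × 0.5 = 0.0 × 0.5 = 0.00 DD.
Per 24 h: 8.75 DD/day.
Duration = 290 / 8.75 = 33.143 ≈ 33.1 days.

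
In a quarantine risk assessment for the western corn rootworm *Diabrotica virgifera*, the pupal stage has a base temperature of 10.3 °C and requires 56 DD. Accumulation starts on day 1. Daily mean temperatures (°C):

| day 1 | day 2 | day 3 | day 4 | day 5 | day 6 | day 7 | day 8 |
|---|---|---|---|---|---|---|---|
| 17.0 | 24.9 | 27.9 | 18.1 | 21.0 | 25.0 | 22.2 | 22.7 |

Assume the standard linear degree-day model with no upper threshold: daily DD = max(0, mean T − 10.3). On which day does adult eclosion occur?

day 5

Daily DD above 10.3 °C: 6.7, 14.6, 17.6, 7.8, 10.7, 14.7, 11.9, 12.4.
Cumulative: 6.7, 21.3, 38.9, 46.7, 57.4, 72.1, 84.0, 96.4.
The total first reaches 56 DD on day 5.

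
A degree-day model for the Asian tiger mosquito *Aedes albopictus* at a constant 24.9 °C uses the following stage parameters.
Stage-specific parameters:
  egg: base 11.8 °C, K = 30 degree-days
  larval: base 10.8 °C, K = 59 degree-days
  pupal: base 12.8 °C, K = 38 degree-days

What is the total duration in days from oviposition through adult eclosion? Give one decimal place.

9.6 days

egg: 30 / (24.9 − 11.8) = 30 / 13.1 = 2.290 d.
larval: 59 / (24.9 − 10.8) = 59 / 14.1 = 4.184 d.
pupal: 38 / (24.9 − 12.8) = 38 / 12.1 = 3.140 d.
Sum = 9.615 ≈ 9.6 days.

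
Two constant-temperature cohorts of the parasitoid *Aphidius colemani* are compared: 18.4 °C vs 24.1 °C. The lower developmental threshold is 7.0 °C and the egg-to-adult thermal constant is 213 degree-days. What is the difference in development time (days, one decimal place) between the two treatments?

At 18.4 °C: 213 / (18.4 − 7.0) = 213 / 11.4 = 18.684 d.
At 24.1 °C: 213 / (24.1 − 7.0) = 213 / 17.1 = 12.456 d.
Difference = |18.684 − 12.456| = 6.228 ≈ 6.2 days.

6.2 days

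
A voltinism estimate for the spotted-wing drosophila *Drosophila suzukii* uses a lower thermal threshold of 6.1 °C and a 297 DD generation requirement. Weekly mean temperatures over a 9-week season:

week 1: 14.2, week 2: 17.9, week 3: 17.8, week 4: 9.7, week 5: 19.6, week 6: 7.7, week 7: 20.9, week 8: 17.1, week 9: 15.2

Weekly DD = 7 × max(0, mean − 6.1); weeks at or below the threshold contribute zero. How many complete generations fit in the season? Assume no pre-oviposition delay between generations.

2 generations

Weekly DD (7 × max(0, T̄ − 6.1)): 56.7, 82.6, 81.9, 25.2, 94.5, 11.2, 103.6, 77.0, 63.7.
Season total = 596.4 DD.
Complete generations = ⌊596.4 / 297⌋ = 2.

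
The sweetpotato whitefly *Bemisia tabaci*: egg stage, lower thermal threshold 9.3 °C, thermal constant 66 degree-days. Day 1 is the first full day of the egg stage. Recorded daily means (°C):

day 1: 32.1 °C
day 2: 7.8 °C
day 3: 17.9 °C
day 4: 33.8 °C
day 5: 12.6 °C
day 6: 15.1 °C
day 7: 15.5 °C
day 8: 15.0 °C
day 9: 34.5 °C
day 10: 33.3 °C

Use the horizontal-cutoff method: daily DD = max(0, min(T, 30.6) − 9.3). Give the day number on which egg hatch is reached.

Daily DD above 9.3 °C (capped at 21.3): 21.3, 0.0, 8.6, 21.3, 3.3, 5.8, 6.2, 5.7, 21.3, 21.3.
Cumulative: 21.3, 21.3, 29.9, 51.2, 54.5, 60.3, 66.5, 72.2, 93.5, 114.8.
The total first reaches 66 DD on day 7.

day 7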